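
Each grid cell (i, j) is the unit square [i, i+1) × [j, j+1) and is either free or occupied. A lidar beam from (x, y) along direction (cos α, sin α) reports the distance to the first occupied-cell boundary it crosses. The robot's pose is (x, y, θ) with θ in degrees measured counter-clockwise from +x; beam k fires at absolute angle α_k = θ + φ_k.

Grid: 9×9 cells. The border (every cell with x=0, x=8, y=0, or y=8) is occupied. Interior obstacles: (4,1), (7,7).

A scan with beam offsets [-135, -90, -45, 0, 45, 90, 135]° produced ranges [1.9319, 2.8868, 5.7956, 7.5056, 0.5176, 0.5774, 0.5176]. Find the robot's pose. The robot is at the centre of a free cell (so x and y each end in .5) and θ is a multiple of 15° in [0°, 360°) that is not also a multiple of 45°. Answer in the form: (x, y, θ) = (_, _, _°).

Enumerate (i+0.5, j+0.5, θ) over the 47 free cells and 16 admissible headings. For each, cast all 7 beams and compare to the given ranges.
  (4.5, 7.5, 30°): beam 1 = 6.7293 ≠ 1.9319 ✗
  (2.5, 3.5, 150°): beam 1 = 5.6940 ≠ 1.9319 ✗
  (6.5, 6.5, 75°): beam 1 = 3.0000 ≠ 1.9319 ✗
  …
  (5.5, 1.5, 120°): r_1=1.9319, r_2=2.8868, r_3=5.7956, r_4=7.5056, r_5=0.5176, r_6=0.5774, r_7=0.5176 — all match ✓
No second candidate reproduces the full scan.

(x, y, θ) = (5.5, 1.5, 120°)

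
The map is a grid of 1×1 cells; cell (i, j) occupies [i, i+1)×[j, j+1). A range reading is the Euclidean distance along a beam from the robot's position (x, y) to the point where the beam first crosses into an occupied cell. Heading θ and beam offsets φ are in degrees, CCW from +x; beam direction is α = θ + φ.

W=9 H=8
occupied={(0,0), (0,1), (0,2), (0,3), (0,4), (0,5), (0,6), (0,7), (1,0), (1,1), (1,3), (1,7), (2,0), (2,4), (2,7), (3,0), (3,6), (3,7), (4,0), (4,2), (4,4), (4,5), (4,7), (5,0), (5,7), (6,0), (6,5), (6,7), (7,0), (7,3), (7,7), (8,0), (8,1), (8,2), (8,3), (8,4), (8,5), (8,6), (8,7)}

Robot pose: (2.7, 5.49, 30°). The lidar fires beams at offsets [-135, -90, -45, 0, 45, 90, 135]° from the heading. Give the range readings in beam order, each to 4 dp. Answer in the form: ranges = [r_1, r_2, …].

ranges = [0.5073, 0.5658, 1.3459, 1.0200, 1.1591, 1.7436, 1.7600]

beam 1: φ=-135°, α=255°
  d=(-0.2588,-0.9659)  start (2,5)  tX=2.7046 tY=0.5073  stride 1/|dx|=3.8637 1/|dy|=1.0353
    cross y-line → (2,4), t=0.5073 (wall)
  → r_1 = 0.5073
beam 2: φ=-90°, α=300°
  d=(0.5000,-0.8660)  start (2,5)  tX=0.6000 tY=0.5658  stride 1/|dx|=2.0000 1/|dy|=1.1547
    cross y-line → (2,4), t=0.5658 (wall)
  → r_2 = 0.5658
beam 3: φ=-45°, α=345°
  d=(0.9659,-0.2588)  start (2,5)  tX=0.3106 tY=1.8932  stride 1/|dx|=1.0353 1/|dy|=3.8637
    cross x-line → (3,5), t=0.3106
    cross x-line → (4,5), t=1.3459 (wall)
  → r_3 = 1.3459
beam 4: φ=0°, α=30°
  d=(0.8660,0.5000)  start (2,5)  tX=0.3464 tY=1.0200  stride 1/|dx|=1.1547 1/|dy|=2.0000
    cross x-line → (3,5), t=0.3464
    cross y-line → (3,6), t=1.0200 (wall)
  → r_4 = 1.0200
beam 5: φ=45°, α=75°
  d=(0.2588,0.9659)  start (2,5)  tX=1.1591 tY=0.5280  stride 1/|dx|=3.8637 1/|dy|=1.0353
    cross y-line → (2,6), t=0.5280
    cross x-line → (3,6), t=1.1591 (wall)
  → r_5 = 1.1591
beam 6: φ=90°, α=120°
  d=(-0.5000,0.8660)  start (2,5)  tX=1.4000 tY=0.5889  stride 1/|dx|=2.0000 1/|dy|=1.1547
    cross y-line → (2,6), t=0.5889
    cross x-line → (1,6), t=1.4000
    cross y-line → (1,7), t=1.7436 (wall)
  → r_6 = 1.7436
beam 7: φ=135°, α=165°
  d=(-0.9659,0.2588)  start (2,5)  tX=0.7247 tY=1.9705  stride 1/|dx|=1.0353 1/|dy|=3.8637
    cross x-line → (1,5), t=0.7247
    cross x-line → (0,5), t=1.7600 (wall)
  → r_7 = 1.7600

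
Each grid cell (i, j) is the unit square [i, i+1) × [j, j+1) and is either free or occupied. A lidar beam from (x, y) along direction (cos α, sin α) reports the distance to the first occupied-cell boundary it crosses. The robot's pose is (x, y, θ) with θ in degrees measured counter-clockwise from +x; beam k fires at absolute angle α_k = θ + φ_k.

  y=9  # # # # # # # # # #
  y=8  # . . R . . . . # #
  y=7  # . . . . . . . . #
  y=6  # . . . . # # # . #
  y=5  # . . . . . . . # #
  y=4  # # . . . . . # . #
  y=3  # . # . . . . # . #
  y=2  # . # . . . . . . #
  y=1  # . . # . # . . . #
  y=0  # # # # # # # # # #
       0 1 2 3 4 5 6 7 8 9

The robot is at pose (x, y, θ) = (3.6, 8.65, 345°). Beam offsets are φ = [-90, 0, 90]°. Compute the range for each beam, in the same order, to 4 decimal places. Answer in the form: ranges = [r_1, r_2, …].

beam 1: φ=-90°, α=255°
  cosα=-0.2588 sinα=-0.9659 | (3,8) | tMaxX 2.3182 tMaxY 0.6729 | tΔX 3.8637 tΔY 1.0353
    t=0.6729 [y] (3,7)
    t=1.7082 [y] (3,6)
    t=2.3182 [x] (2,6)
    t=2.7435 [y] (2,5)
    t=3.7788 [y] (2,4)
    t=4.8140 [y] (2,3) — stop
  → r_1 = 4.8140
beam 2: φ=0°, α=345°
  cosα=0.9659 sinα=-0.2588 | (3,8) | tMaxX 0.4141 tMaxY 2.5114 | tΔX 1.0353 tΔY 3.8637
    t=0.4141 [x] (4,8)
    t=1.4494 [x] (5,8)
    t=2.4847 [x] (6,8)
    t=2.5114 [y] (6,7)
    t=3.5199 [x] (7,7)
    t=4.5552 [x] (8,7)
    t=5.5905 [x] (9,7) — stop
  → r_2 = 5.5905
beam 3: φ=90°, α=75°
  cosα=0.2588 sinα=0.9659 | (3,8) | tMaxX 1.5455 tMaxY 0.3623 | tΔX 3.8637 tΔY 1.0353
    t=0.3623 [y] (3,9) — stop
  → r_3 = 0.3623

ranges = [4.8140, 5.5905, 0.3623]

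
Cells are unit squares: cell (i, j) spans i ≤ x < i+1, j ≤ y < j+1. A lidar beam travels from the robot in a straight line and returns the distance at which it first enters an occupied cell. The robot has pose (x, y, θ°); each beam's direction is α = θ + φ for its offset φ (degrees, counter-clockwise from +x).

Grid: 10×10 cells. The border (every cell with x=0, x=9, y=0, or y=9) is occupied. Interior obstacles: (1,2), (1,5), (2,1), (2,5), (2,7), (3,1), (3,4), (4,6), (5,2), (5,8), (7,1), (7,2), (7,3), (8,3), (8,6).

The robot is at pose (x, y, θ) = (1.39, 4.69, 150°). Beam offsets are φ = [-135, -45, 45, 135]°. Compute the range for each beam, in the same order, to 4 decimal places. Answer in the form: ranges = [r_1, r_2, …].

ranges = [1.1977, 0.3209, 0.4038, 1.7496]

beam 1: φ=-135°, α=15°
  direction (0.9659, 0.2588); cell (1,4); t to first gridline: x 0.6315, y 1.1977 (then +1.0353 / +3.8637)
    (2,4) via x @ 0.6315
    (2,5) via y @ 1.1977  # hit
  → r_1 = 1.1977
beam 2: φ=-45°, α=105°
  direction (-0.2588, 0.9659); cell (1,4); t to first gridline: x 1.5068, y 0.3209 (then +3.8637 / +1.0353)
    (1,5) via y @ 0.3209  # hit
  → r_2 = 0.3209
beam 3: φ=45°, α=195°
  direction (-0.9659, -0.2588); cell (1,4); t to first gridline: x 0.4038, y 2.6660 (then +1.0353 / +3.8637)
    (0,4) via x @ 0.4038  # hit
  → r_3 = 0.4038
beam 4: φ=135°, α=285°
  direction (0.2588, -0.9659); cell (1,4); t to first gridline: x 2.3569, y 0.7143 (then +3.8637 / +1.0353)
    (1,3) via y @ 0.7143
    (1,2) via y @ 1.7496  # hit
  → r_4 = 1.7496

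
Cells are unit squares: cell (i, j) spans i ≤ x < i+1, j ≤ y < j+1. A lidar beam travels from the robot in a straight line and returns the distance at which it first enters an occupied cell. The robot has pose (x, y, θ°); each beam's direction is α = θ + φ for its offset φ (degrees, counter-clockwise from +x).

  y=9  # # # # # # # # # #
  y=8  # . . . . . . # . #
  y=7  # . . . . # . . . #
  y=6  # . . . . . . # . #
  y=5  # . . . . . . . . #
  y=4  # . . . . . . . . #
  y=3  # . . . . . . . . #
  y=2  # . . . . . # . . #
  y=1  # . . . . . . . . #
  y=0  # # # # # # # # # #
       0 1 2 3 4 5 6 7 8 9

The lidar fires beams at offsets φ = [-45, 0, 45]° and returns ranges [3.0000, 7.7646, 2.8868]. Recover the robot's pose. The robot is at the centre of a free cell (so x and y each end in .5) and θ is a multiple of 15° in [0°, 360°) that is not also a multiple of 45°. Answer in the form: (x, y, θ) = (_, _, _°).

(x, y, θ) = (2.5, 8.5, 285°)

The pose lattice has 60·16 = 960 candidates. Test each by forward raycasting.
  (5.5, 8.5, 15°): beam 1 = 4.0415 ≠ 3.0000 ✗
  (4.5, 2.5, 210°): beam 1 = 3.6235 ≠ 3.0000 ✗
  (1.5, 7.5, 345°): beam 1 = 7.5056 ≠ 3.0000 ✗
  …
  (2.5, 8.5, 285°): r_1=3.0000, r_2=7.7646, r_3=2.8868 — all match ✓
Unique over the lattice → pose = (2.5, 8.5, 285°).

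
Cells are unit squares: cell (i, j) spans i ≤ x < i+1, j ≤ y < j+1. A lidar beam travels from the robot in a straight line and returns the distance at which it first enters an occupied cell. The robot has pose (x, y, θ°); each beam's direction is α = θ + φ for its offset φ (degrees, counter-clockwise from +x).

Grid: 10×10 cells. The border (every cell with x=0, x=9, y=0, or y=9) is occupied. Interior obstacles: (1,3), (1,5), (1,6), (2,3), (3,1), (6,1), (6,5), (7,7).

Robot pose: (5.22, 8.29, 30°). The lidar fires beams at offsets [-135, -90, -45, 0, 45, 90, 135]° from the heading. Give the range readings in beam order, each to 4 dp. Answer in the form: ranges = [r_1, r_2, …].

beam 1: φ=-135°, α=255°
  cosα=-0.2588 sinα=-0.9659 | (5,8) | tMaxX 0.8500 tMaxY 0.3002 | tΔX 3.8637 tΔY 1.0353
    t=0.3002 [y] (5,7)
    t=0.8500 [x] (4,7)
    t=1.3355 [y] (4,6)
    t=2.3708 [y] (4,5)
    t=3.4061 [y] (4,4)
    t=4.4413 [y] (4,3)
    t=4.7137 [x] (3,3)
    t=5.4766 [y] (3,2)
    t=6.5119 [y] (3,1) — stop
  → r_1 = 6.5119
beam 2: φ=-90°, α=300°
  cosα=0.5000 sinα=-0.8660 | (5,8) | tMaxX 1.5600 tMaxY 0.3349 | tΔX 2.0000 tΔY 1.1547
    t=0.3349 [y] (5,7)
    t=1.4896 [y] (5,6)
    t=1.5600 [x] (6,6)
    t=2.6443 [y] (6,5) — stop
  → r_2 = 2.6443
beam 3: φ=-45°, α=345°
  cosα=0.9659 sinα=-0.2588 | (5,8) | tMaxX 0.8075 tMaxY 1.1205 | tΔX 1.0353 tΔY 3.8637
    t=0.8075 [x] (6,8)
    t=1.1205 [y] (6,7)
    t=1.8428 [x] (7,7) — stop
  → r_3 = 1.8428
beam 4: φ=0°, α=30°
  cosα=0.8660 sinα=0.5000 | (5,8) | tMaxX 0.9007 tMaxY 1.4200 | tΔX 1.1547 tΔY 2.0000
    t=0.9007 [x] (6,8)
    t=1.4200 [y] (6,9) — stop
  → r_4 = 1.4200
beam 5: φ=45°, α=75°
  cosα=0.2588 sinα=0.9659 | (5,8) | tMaxX 3.0137 tMaxY 0.7350 | tΔX 3.8637 tΔY 1.0353
    t=0.7350 [y] (5,9) — stop
  → r_5 = 0.7350
beam 6: φ=90°, α=120°
  cosα=-0.5000 sinα=0.8660 | (5,8) | tMaxX 0.4400 tMaxY 0.8198 | tΔX 2.0000 tΔY 1.1547
    t=0.4400 [x] (4,8)
    t=0.8198 [y] (4,9) — stop
  → r_6 = 0.8198
beam 7: φ=135°, α=165°
  cosα=-0.9659 sinα=0.2588 | (5,8) | tMaxX 0.2278 tMaxY 2.7432 | tΔX 1.0353 tΔY 3.8637
    t=0.2278 [x] (4,8)
    t=1.2630 [x] (3,8)
    t=2.2983 [x] (2,8)
    t=2.7432 [y] (2,9) — stop
  → r_7 = 2.7432

ranges = [6.5119, 2.6443, 1.8428, 1.4200, 0.7350, 0.8198, 2.7432]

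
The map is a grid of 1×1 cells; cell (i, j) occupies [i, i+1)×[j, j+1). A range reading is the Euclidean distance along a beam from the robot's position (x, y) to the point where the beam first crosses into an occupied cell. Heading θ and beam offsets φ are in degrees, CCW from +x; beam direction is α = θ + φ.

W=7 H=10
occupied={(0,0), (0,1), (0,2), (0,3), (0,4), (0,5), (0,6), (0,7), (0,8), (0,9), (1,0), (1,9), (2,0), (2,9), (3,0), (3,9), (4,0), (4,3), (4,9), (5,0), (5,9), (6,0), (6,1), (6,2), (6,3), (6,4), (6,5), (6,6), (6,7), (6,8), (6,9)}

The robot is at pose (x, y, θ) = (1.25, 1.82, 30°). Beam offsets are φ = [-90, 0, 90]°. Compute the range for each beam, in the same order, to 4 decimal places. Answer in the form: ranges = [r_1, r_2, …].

ranges = [0.9469, 3.1754, 0.5000]

beam 1: φ=-90°, α=300°
  direction (0.5000, -0.8660); cell (1,1); t to first gridline: x 1.5000, y 0.9469 (then +2.0000 / +1.1547)
    (1,0) via y @ 0.9469  # hit
  → r_1 = 0.9469
beam 2: φ=0°, α=30°
  direction (0.8660, 0.5000); cell (1,1); t to first gridline: x 0.8660, y 0.3600 (then +1.1547 / +2.0000)
    (1,2) via y @ 0.3600
    (2,2) via x @ 0.8660
    (3,2) via x @ 2.0207
    (3,3) via y @ 2.3600
    (4,3) via x @ 3.1754  # hit
  → r_2 = 3.1754
beam 3: φ=90°, α=120°
  direction (-0.5000, 0.8660); cell (1,1); t to first gridline: x 0.5000, y 0.2078 (then +2.0000 / +1.1547)
    (1,2) via y @ 0.2078
    (0,2) via x @ 0.5000  # hit
  → r_3 = 0.5000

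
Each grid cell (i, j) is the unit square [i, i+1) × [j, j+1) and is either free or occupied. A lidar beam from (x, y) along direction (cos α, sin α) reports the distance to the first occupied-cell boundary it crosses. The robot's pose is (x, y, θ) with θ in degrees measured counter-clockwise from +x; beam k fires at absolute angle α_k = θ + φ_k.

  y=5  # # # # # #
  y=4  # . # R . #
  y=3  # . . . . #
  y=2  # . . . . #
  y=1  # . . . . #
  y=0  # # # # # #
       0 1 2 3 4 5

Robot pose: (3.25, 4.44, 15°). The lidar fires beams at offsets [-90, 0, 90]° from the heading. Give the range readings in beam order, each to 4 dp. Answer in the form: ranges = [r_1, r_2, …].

ranges = [3.5614, 1.8117, 0.5798]

beam 1: φ=-90°, α=285°
  direction (0.2588, -0.9659); cell (3,4); t to first gridline: x 2.8978, y 0.4555 (then +3.8637 / +1.0353)
    (3,3) via y @ 0.4555
    (3,2) via y @ 1.4908
    (3,1) via y @ 2.5261
    (4,1) via x @ 2.8978
    (4,0) via y @ 3.5614  # hit
  → r_1 = 3.5614
beam 2: φ=0°, α=15°
  direction (0.9659, 0.2588); cell (3,4); t to first gridline: x 0.7765, y 2.1637 (then +1.0353 / +3.8637)
    (4,4) via x @ 0.7765
    (5,4) via x @ 1.8117  # hit
  → r_2 = 1.8117
beam 3: φ=90°, α=105°
  direction (-0.2588, 0.9659); cell (3,4); t to first gridline: x 0.9659, y 0.5798 (then +3.8637 / +1.0353)
    (3,5) via y @ 0.5798  # hit
  → r_3 = 0.5798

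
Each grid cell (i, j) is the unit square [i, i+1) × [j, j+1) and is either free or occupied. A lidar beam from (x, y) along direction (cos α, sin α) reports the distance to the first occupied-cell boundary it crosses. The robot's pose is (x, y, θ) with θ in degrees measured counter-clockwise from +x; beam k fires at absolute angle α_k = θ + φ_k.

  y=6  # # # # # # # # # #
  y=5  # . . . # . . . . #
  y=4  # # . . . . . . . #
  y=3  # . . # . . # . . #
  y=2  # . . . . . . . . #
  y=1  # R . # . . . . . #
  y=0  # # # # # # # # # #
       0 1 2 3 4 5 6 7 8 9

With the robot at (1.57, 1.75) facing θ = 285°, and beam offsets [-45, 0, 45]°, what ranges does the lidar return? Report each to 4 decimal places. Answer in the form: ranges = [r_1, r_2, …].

beam 1: φ=-45°, α=240°
  dir = (cos 240°, sin 240°) = (-0.5000, -0.8660); from cell (1,1)
  next x-line at t=1.1400, next y-line at t=0.8660; Δt_x=2.0000, Δt_y=1.1547
    y: enter (1,0) at t=0.8660 ← occupied
  → r_1 = 0.8660
beam 2: φ=0°, α=285°
  dir = (cos 285°, sin 285°) = (0.2588, -0.9659); from cell (1,1)
  next x-line at t=1.6614, next y-line at t=0.7765; Δt_x=3.8637, Δt_y=1.0353
    y: enter (1,0) at t=0.7765 ← occupied
  → r_2 = 0.7765
beam 3: φ=45°, α=330°
  dir = (cos 330°, sin 330°) = (0.8660, -0.5000); from cell (1,1)
  next x-line at t=0.4965, next y-line at t=1.5000; Δt_x=1.1547, Δt_y=2.0000
    x: enter (2,1) at t=0.4965
    y: enter (2,0) at t=1.5000 ← occupied
  → r_3 = 1.5000

ranges = [0.8660, 0.7765, 1.5000]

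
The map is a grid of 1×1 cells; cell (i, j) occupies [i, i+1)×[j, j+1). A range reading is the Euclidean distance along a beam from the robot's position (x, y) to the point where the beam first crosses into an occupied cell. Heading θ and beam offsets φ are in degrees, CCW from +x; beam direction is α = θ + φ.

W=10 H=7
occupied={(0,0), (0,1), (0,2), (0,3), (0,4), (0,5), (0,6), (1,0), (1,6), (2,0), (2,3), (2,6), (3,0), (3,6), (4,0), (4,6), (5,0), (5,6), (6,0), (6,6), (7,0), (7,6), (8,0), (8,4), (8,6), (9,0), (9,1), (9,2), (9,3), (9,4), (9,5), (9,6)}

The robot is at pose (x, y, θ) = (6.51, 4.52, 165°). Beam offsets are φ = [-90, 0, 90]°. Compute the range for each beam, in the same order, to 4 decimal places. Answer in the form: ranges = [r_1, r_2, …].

ranges = [1.5322, 5.7044, 3.6442]

beam 1: φ=-90°, α=75°
  d=(0.2588,0.9659)  start (6,4)  tX=1.8932 tY=0.4969  stride 1/|dx|=3.8637 1/|dy|=1.0353
    cross y-line → (6,5), t=0.4969
    cross y-line → (6,6), t=1.5322 (wall)
  → r_1 = 1.5322
beam 2: φ=0°, α=165°
  d=(-0.9659,0.2588)  start (6,4)  tX=0.5280 tY=1.8546  stride 1/|dx|=1.0353 1/|dy|=3.8637
    cross x-line → (5,4), t=0.5280
    cross x-line → (4,4), t=1.5633
    cross y-line → (4,5), t=1.8546
    cross x-line → (3,5), t=2.5985
    cross x-line → (2,5), t=3.6338
    cross x-line → (1,5), t=4.6691
    cross x-line → (0,5), t=5.7044 (wall)
  → r_2 = 5.7044
beam 3: φ=90°, α=255°
  d=(-0.2588,-0.9659)  start (6,4)  tX=1.9705 tY=0.5383  stride 1/|dx|=3.8637 1/|dy|=1.0353
    cross y-line → (6,3), t=0.5383
    cross y-line → (6,2), t=1.5736
    cross x-line → (5,2), t=1.9705
    cross y-line → (5,1), t=2.6089
    cross y-line → (5,0), t=3.6442 (wall)
  → r_3 = 3.6442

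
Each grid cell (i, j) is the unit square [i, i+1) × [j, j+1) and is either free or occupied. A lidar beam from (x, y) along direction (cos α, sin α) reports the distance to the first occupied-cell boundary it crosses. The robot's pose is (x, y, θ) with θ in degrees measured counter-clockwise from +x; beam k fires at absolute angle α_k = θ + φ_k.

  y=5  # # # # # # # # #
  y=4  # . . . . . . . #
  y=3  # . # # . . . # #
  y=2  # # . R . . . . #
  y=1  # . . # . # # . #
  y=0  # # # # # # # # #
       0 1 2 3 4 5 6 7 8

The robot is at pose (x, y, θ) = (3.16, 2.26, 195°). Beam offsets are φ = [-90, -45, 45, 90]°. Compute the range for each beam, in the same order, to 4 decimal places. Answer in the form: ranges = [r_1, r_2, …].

beam 1: φ=-90°, α=105°
  dir = (cos 105°, sin 105°) = (-0.2588, 0.9659); from cell (3,2)
  next x-line at t=0.6182, next y-line at t=0.7661; Δt_x=3.8637, Δt_y=1.0353
    x: enter (2,2) at t=0.6182
    y: enter (2,3) at t=0.7661 ← occupied
  → r_1 = 0.7661
beam 2: φ=-45°, α=150°
  dir = (cos 150°, sin 150°) = (-0.8660, 0.5000); from cell (3,2)
  next x-line at t=0.1848, next y-line at t=1.4800; Δt_x=1.1547, Δt_y=2.0000
    x: enter (2,2) at t=0.1848
    x: enter (1,2) at t=1.3395 ← occupied
  → r_2 = 1.3395
beam 3: φ=45°, α=240°
  dir = (cos 240°, sin 240°) = (-0.5000, -0.8660); from cell (3,2)
  next x-line at t=0.3200, next y-line at t=0.3002; Δt_x=2.0000, Δt_y=1.1547
    y: enter (3,1) at t=0.3002 ← occupied
  → r_3 = 0.3002
beam 4: φ=90°, α=285°
  dir = (cos 285°, sin 285°) = (0.2588, -0.9659); from cell (3,2)
  next x-line at t=3.2455, next y-line at t=0.2692; Δt_x=3.8637, Δt_y=1.0353
    y: enter (3,1) at t=0.2692 ← occupied
  → r_4 = 0.2692

ranges = [0.7661, 1.3395, 0.3002, 0.2692]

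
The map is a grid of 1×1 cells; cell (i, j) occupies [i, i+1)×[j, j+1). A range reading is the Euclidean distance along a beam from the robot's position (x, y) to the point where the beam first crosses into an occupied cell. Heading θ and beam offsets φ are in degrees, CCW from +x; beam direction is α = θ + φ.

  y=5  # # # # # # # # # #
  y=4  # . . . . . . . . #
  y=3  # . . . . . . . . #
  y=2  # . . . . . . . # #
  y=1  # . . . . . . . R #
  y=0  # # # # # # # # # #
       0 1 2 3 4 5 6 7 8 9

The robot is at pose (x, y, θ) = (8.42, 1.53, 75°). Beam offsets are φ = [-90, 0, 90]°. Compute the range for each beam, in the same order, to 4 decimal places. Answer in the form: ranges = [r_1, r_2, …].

ranges = [0.6005, 0.4866, 7.6817]

beam 1: φ=-90°, α=345°
  d=(0.9659,-0.2588)  start (8,1)  tX=0.6005 tY=2.0478  stride 1/|dx|=1.0353 1/|dy|=3.8637
    cross x-line → (9,1), t=0.6005 (wall)
  → r_1 = 0.6005
beam 2: φ=0°, α=75°
  d=(0.2588,0.9659)  start (8,1)  tX=2.2409 tY=0.4866  stride 1/|dx|=3.8637 1/|dy|=1.0353
    cross y-line → (8,2), t=0.4866 (wall)
  → r_2 = 0.4866
beam 3: φ=90°, α=165°
  d=(-0.9659,0.2588)  start (8,1)  tX=0.4348 tY=1.8159  stride 1/|dx|=1.0353 1/|dy|=3.8637
    cross x-line → (7,1), t=0.4348
    cross x-line → (6,1), t=1.4701
    cross y-line → (6,2), t=1.8159
    cross x-line → (5,2), t=2.5054
    cross x-line → (4,2), t=3.5406
    cross x-line → (3,2), t=4.5759
    cross x-line → (2,2), t=5.6112
    cross y-line → (2,3), t=5.6796
    cross x-line → (1,3), t=6.6465
    cross x-line → (0,3), t=7.6817 (wall)
  → r_3 = 7.6817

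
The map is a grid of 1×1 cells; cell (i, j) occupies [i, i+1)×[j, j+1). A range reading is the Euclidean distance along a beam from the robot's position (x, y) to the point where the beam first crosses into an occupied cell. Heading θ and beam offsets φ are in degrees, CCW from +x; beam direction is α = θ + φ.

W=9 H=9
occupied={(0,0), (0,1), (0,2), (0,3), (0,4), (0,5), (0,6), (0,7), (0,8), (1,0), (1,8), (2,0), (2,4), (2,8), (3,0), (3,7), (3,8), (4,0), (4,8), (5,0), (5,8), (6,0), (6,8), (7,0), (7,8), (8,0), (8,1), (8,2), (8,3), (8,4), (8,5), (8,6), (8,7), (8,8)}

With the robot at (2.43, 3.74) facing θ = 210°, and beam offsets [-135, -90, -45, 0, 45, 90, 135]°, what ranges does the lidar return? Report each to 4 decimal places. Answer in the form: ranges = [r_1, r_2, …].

ranges = [0.2692, 0.3002, 1.4804, 1.6512, 2.8367, 3.1639, 5.7665]

beam 1: φ=-135°, α=75°
  d=(0.2588,0.9659)  start (2,3)  tX=2.2023 tY=0.2692  stride 1/|dx|=3.8637 1/|dy|=1.0353
    cross y-line → (2,4), t=0.2692 (wall)
  → r_1 = 0.2692
beam 2: φ=-90°, α=120°
  d=(-0.5000,0.8660)  start (2,3)  tX=0.8600 tY=0.3002  stride 1/|dx|=2.0000 1/|dy|=1.1547
    cross y-line → (2,4), t=0.3002 (wall)
  → r_2 = 0.3002
beam 3: φ=-45°, α=165°
  d=(-0.9659,0.2588)  start (2,3)  tX=0.4452 tY=1.0046  stride 1/|dx|=1.0353 1/|dy|=3.8637
    cross x-line → (1,3), t=0.4452
    cross y-line → (1,4), t=1.0046
    cross x-line → (0,4), t=1.4804 (wall)
  → r_3 = 1.4804
beam 4: φ=0°, α=210°
  d=(-0.8660,-0.5000)  start (2,3)  tX=0.4965 tY=1.4800  stride 1/|dx|=1.1547 1/|dy|=2.0000
    cross x-line → (1,3), t=0.4965
    cross y-line → (1,2), t=1.4800
    cross x-line → (0,2), t=1.6512 (wall)
  → r_4 = 1.6512
beam 5: φ=45°, α=255°
  d=(-0.2588,-0.9659)  start (2,3)  tX=1.6614 tY=0.7661  stride 1/|dx|=3.8637 1/|dy|=1.0353
    cross y-line → (2,2), t=0.7661
    cross x-line → (1,2), t=1.6614
    cross y-line → (1,1), t=1.8014
    cross y-line → (1,0), t=2.8367 (wall)
  → r_5 = 2.8367
beam 6: φ=90°, α=300°
  d=(0.5000,-0.8660)  start (2,3)  tX=1.1400 tY=0.8545  stride 1/|dx|=2.0000 1/|dy|=1.1547
    cross y-line → (2,2), t=0.8545
    cross x-line → (3,2), t=1.1400
    cross y-line → (3,1), t=2.0092
    cross x-line → (4,1), t=3.1400
    cross y-line → (4,0), t=3.1639 (wall)
  → r_6 = 3.1639
beam 7: φ=135°, α=345°
  d=(0.9659,-0.2588)  start (2,3)  tX=0.5901 tY=2.8591  stride 1/|dx|=1.0353 1/|dy|=3.8637
    cross x-line → (3,3), t=0.5901
    cross x-line → (4,3), t=1.6254
    cross x-line → (5,3), t=2.6607
    cross y-line → (5,2), t=2.8591
    cross x-line → (6,2), t=3.6959
    cross x-line → (7,2), t=4.7312
    cross x-line → (8,2), t=5.7665 (wall)
  → r_7 = 5.7665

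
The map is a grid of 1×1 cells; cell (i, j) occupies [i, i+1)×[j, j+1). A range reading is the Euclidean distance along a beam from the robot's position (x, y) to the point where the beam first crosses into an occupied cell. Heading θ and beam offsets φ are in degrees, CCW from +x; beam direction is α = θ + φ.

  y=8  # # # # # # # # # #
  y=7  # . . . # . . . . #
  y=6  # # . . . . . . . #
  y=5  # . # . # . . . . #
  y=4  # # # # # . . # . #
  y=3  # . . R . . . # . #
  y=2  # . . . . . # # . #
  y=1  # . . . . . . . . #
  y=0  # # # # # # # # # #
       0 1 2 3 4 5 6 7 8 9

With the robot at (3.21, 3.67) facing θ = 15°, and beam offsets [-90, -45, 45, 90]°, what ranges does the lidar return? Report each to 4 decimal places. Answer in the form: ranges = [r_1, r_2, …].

ranges = [2.7642, 3.2216, 0.3811, 0.3416]

beam 1: φ=-90°, α=285°
  direction (0.2588, -0.9659); cell (3,3); t to first gridline: x 3.0523, y 0.6936 (then +3.8637 / +1.0353)
    (3,2) via y @ 0.6936
    (3,1) via y @ 1.7289
    (3,0) via y @ 2.7642  # hit
  → r_1 = 2.7642
beam 2: φ=-45°, α=330°
  direction (0.8660, -0.5000); cell (3,3); t to first gridline: x 0.9122, y 1.3400 (then +1.1547 / +2.0000)
    (4,3) via x @ 0.9122
    (4,2) via y @ 1.3400
    (5,2) via x @ 2.0669
    (6,2) via x @ 3.2216  # hit
  → r_2 = 3.2216
beam 3: φ=45°, α=60°
  direction (0.5000, 0.8660); cell (3,3); t to first gridline: x 1.5800, y 0.3811 (then +2.0000 / +1.1547)
    (3,4) via y @ 0.3811  # hit
  → r_3 = 0.3811
beam 4: φ=90°, α=105°
  direction (-0.2588, 0.9659); cell (3,3); t to first gridline: x 0.8114, y 0.3416 (then +3.8637 / +1.0353)
    (3,4) via y @ 0.3416  # hit
  → r_4 = 0.3416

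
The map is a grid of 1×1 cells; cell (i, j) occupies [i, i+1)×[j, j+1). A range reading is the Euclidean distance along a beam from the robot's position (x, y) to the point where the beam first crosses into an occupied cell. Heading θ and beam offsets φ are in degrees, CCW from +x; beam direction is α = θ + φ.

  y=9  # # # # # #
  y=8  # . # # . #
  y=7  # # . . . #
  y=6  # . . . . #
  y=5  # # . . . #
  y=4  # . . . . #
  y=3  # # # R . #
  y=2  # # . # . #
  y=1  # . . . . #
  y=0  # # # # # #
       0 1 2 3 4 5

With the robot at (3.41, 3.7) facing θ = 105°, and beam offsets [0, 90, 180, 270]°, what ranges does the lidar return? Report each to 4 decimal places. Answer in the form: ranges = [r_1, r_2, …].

beam 1: φ=0°, α=105°
  dir = (cos 105°, sin 105°) = (-0.2588, 0.9659); from cell (3,3)
  next x-line at t=1.5841, next y-line at t=0.3106; Δt_x=3.8637, Δt_y=1.0353
    y: enter (3,4) at t=0.3106
    y: enter (3,5) at t=1.3459
    x: enter (2,5) at t=1.5841
    y: enter (2,6) at t=2.3811
    y: enter (2,7) at t=3.4164
    y: enter (2,8) at t=4.4517 ← occupied
  → r_1 = 4.4517
beam 2: φ=90°, α=195°
  dir = (cos 195°, sin 195°) = (-0.9659, -0.2588); from cell (3,3)
  next x-line at t=0.4245, next y-line at t=2.7046; Δt_x=1.0353, Δt_y=3.8637
    x: enter (2,3) at t=0.4245 ← occupied
  → r_2 = 0.4245
beam 3: φ=180°, α=285°
  dir = (cos 285°, sin 285°) = (0.2588, -0.9659); from cell (3,3)
  next x-line at t=2.2796, next y-line at t=0.7247; Δt_x=3.8637, Δt_y=1.0353
    y: enter (3,2) at t=0.7247 ← occupied
  → r_3 = 0.7247
beam 4: φ=270°, α=15°
  dir = (cos 15°, sin 15°) = (0.9659, 0.2588); from cell (3,3)
  next x-line at t=0.6108, next y-line at t=1.1591; Δt_x=1.0353, Δt_y=3.8637
    x: enter (4,3) at t=0.6108
    y: enter (4,4) at t=1.1591
    x: enter (5,4) at t=1.6461 ← occupied
  → r_4 = 1.6461

ranges = [4.4517, 0.4245, 0.7247, 1.6461]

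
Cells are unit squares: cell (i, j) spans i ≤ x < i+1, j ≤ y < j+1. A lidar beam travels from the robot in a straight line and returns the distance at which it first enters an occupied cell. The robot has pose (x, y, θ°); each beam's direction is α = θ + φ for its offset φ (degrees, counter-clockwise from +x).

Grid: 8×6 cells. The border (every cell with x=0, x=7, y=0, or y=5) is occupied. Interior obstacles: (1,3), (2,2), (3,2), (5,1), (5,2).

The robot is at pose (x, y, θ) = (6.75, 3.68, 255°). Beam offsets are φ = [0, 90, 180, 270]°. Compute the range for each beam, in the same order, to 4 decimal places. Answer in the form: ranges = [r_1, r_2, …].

ranges = [2.7745, 0.2588, 0.9659, 5.1001]

beam 1: φ=0°, α=255°
  dir = (cos 255°, sin 255°) = (-0.2588, -0.9659); from cell (6,3)
  next x-line at t=2.8978, next y-line at t=0.7040; Δt_x=3.8637, Δt_y=1.0353
    y: enter (6,2) at t=0.7040
    y: enter (6,1) at t=1.7393
    y: enter (6,0) at t=2.7745 ← occupied
  → r_1 = 2.7745
beam 2: φ=90°, α=345°
  dir = (cos 345°, sin 345°) = (0.9659, -0.2588); from cell (6,3)
  next x-line at t=0.2588, next y-line at t=2.6273; Δt_x=1.0353, Δt_y=3.8637
    x: enter (7,3) at t=0.2588 ← occupied
  → r_2 = 0.2588
beam 3: φ=180°, α=75°
  dir = (cos 75°, sin 75°) = (0.2588, 0.9659); from cell (6,3)
  next x-line at t=0.9659, next y-line at t=0.3313; Δt_x=3.8637, Δt_y=1.0353
    y: enter (6,4) at t=0.3313
    x: enter (7,4) at t=0.9659 ← occupied
  → r_3 = 0.9659
beam 4: φ=270°, α=165°
  dir = (cos 165°, sin 165°) = (-0.9659, 0.2588); from cell (6,3)
  next x-line at t=0.7765, next y-line at t=1.2364; Δt_x=1.0353, Δt_y=3.8637
    x: enter (5,3) at t=0.7765
    y: enter (5,4) at t=1.2364
    x: enter (4,4) at t=1.8117
    x: enter (3,4) at t=2.8470
    x: enter (2,4) at t=3.8823
    x: enter (1,4) at t=4.9176
    y: enter (1,5) at t=5.1001 ← occupied
  → r_4 = 5.1001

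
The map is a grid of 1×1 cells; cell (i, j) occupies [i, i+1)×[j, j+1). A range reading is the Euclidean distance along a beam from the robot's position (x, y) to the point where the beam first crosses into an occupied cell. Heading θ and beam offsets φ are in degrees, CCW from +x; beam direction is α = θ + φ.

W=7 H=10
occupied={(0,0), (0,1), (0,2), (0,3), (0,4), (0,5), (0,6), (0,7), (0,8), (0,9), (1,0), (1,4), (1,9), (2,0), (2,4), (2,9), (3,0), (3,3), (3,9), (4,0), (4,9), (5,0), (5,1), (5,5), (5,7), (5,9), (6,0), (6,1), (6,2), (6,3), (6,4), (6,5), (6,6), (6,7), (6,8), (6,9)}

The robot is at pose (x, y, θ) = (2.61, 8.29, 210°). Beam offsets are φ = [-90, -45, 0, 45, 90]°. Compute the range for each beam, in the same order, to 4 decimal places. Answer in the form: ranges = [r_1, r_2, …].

beam 1: φ=-90°, α=120°
  cosα=-0.5000 sinα=0.8660 | (2,8) | tMaxX 1.2200 tMaxY 0.8198 | tΔX 2.0000 tΔY 1.1547
    t=0.8198 [y] (2,9) — stop
  → r_1 = 0.8198
beam 2: φ=-45°, α=165°
  cosα=-0.9659 sinα=0.2588 | (2,8) | tMaxX 0.6315 tMaxY 2.7432 | tΔX 1.0353 tΔY 3.8637
    t=0.6315 [x] (1,8)
    t=1.6668 [x] (0,8) — stop
  → r_2 = 1.6668
beam 3: φ=0°, α=210°
  cosα=-0.8660 sinα=-0.5000 | (2,8) | tMaxX 0.7044 tMaxY 0.5800 | tΔX 1.1547 tΔY 2.0000
    t=0.5800 [y] (2,7)
    t=0.7044 [x] (1,7)
    t=1.8591 [x] (0,7) — stop
  → r_3 = 1.8591
beam 4: φ=45°, α=255°
  cosα=-0.2588 sinα=-0.9659 | (2,8) | tMaxX 2.3569 tMaxY 0.3002 | tΔX 3.8637 tΔY 1.0353
    t=0.3002 [y] (2,7)
    t=1.3355 [y] (2,6)
    t=2.3569 [x] (1,6)
    t=2.3708 [y] (1,5)
    t=3.4061 [y] (1,4) — stop
  → r_4 = 3.4061
beam 5: φ=90°, α=300°
  cosα=0.5000 sinα=-0.8660 | (2,8) | tMaxX 0.7800 tMaxY 0.3349 | tΔX 2.0000 tΔY 1.1547
    t=0.3349 [y] (2,7)
    t=0.7800 [x] (3,7)
    t=1.4896 [y] (3,6)
    t=2.6443 [y] (3,5)
    t=2.7800 [x] (4,5)
    t=3.7990 [y] (4,4)
    t=4.7800 [x] (5,4)
    t=4.9537 [y] (5,3)
    t=6.1084 [y] (5,2)
    t=6.7800 [x] (6,2) — stop
  → r_5 = 6.7800

ranges = [0.8198, 1.6668, 1.8591, 3.4061, 6.7800]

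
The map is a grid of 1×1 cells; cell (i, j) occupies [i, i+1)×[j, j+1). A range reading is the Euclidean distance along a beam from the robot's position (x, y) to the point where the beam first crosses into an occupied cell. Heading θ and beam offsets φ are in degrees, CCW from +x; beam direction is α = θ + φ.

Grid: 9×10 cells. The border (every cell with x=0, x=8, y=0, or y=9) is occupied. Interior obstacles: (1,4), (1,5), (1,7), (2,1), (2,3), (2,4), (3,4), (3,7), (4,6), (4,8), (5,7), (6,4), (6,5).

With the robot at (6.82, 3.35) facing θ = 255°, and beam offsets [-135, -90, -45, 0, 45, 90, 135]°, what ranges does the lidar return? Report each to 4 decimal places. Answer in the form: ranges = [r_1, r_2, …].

ranges = [0.7506, 2.9195, 4.4110, 2.4329, 2.3600, 1.2216, 1.3625]

beam 1: φ=-135°, α=120°
  cosα=-0.5000 sinα=0.8660 | (6,3) | tMaxX 1.6400 tMaxY 0.7506 | tΔX 2.0000 tΔY 1.1547
    t=0.7506 [y] (6,4) — stop
  → r_1 = 0.7506
beam 2: φ=-90°, α=165°
  cosα=-0.9659 sinα=0.2588 | (6,3) | tMaxX 0.8489 tMaxY 2.5114 | tΔX 1.0353 tΔY 3.8637
    t=0.8489 [x] (5,3)
    t=1.8842 [x] (4,3)
    t=2.5114 [y] (4,4)
    t=2.9195 [x] (3,4) — stop
  → r_2 = 2.9195
beam 3: φ=-45°, α=210°
  cosα=-0.8660 sinα=-0.5000 | (6,3) | tMaxX 0.9469 tMaxY 0.7000 | tΔX 1.1547 tΔY 2.0000
    t=0.7000 [y] (6,2)
    t=0.9469 [x] (5,2)
    t=2.1016 [x] (4,2)
    t=2.7000 [y] (4,1)
    t=3.2563 [x] (3,1)
    t=4.4110 [x] (2,1) — stop
  → r_3 = 4.4110
beam 4: φ=0°, α=255°
  cosα=-0.2588 sinα=-0.9659 | (6,3) | tMaxX 3.1682 tMaxY 0.3623 | tΔX 3.8637 tΔY 1.0353
    t=0.3623 [y] (6,2)
    t=1.3976 [y] (6,1)
    t=2.4329 [y] (6,0) — stop
  → r_4 = 2.4329
beam 5: φ=45°, α=300°
  cosα=0.5000 sinα=-0.8660 | (6,3) | tMaxX 0.3600 tMaxY 0.4041 | tΔX 2.0000 tΔY 1.1547
    t=0.3600 [x] (7,3)
    t=0.4041 [y] (7,2)
    t=1.5588 [y] (7,1)
    t=2.3600 [x] (8,1) — stop
  → r_5 = 2.3600
beam 6: φ=90°, α=345°
  cosα=0.9659 sinα=-0.2588 | (6,3) | tMaxX 0.1863 tMaxY 1.3523 | tΔX 1.0353 tΔY 3.8637
    t=0.1863 [x] (7,3)
    t=1.2216 [x] (8,3) — stop
  → r_6 = 1.2216
beam 7: φ=135°, α=30°
  cosα=0.8660 sinα=0.5000 | (6,3) | tMaxX 0.2078 tMaxY 1.3000 | tΔX 1.1547 tΔY 2.0000
    t=0.2078 [x] (7,3)
    t=1.3000 [y] (7,4)
    t=1.3625 [x] (8,4) — stop
  → r_7 = 1.3625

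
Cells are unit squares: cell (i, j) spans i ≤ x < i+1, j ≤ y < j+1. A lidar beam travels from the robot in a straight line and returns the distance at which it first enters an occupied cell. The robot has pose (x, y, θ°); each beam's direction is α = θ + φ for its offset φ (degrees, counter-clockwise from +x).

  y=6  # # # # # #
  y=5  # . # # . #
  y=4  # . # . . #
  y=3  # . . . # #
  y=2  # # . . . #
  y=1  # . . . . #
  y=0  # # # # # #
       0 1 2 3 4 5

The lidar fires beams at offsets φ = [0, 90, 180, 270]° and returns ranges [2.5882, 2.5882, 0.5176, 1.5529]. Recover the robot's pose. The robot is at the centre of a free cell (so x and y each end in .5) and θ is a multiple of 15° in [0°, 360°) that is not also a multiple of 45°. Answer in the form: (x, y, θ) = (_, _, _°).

(x, y, θ) = (3.5, 3.5, 165°)

The pose lattice has 15·16 = 240 candidates. Test each by forward raycasting.
  (3.5, 3.5, 105°): beam 1 = 1.5529 ≠ 2.5882 ✗
  (3.5, 2.5, 105°): beam 1 = 1.9319 ≠ 2.5882 ✗
  (1.5, 5.5, 60°): beam 1 = 0.5774 ≠ 2.5882 ✗
  …
  (3.5, 3.5, 165°): r_1=2.5882, r_2=2.5882, r_3=0.5176, r_4=1.5529 — all match ✓
Unique over the lattice → pose = (3.5, 3.5, 165°).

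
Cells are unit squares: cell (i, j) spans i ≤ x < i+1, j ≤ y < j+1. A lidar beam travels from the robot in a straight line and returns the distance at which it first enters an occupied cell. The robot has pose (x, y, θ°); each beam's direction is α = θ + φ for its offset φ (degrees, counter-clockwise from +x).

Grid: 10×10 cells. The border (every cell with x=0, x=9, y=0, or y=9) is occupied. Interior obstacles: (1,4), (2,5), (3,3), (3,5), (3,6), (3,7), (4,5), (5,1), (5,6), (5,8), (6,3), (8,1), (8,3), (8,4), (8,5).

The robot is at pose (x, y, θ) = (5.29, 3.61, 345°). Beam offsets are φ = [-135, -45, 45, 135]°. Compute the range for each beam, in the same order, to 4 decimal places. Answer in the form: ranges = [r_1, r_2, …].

beam 1: φ=-135°, α=210°
  cosα=-0.8660 sinα=-0.5000 | (5,3) | tMaxX 0.3349 tMaxY 1.2200 | tΔX 1.1547 tΔY 2.0000
    t=0.3349 [x] (4,3)
    t=1.2200 [y] (4,2)
    t=1.4896 [x] (3,2)
    t=2.6443 [x] (2,2)
    t=3.2200 [y] (2,1)
    t=3.7990 [x] (1,1)
    t=4.9537 [x] (0,1) — stop
  → r_1 = 4.9537
beam 2: φ=-45°, α=300°
  cosα=0.5000 sinα=-0.8660 | (5,3) | tMaxX 1.4200 tMaxY 0.7044 | tΔX 2.0000 tΔY 1.1547
    t=0.7044 [y] (5,2)
    t=1.4200 [x] (6,2)
    t=1.8591 [y] (6,1)
    t=3.0138 [y] (6,0) — stop
  → r_2 = 3.0138
beam 3: φ=45°, α=30°
  cosα=0.8660 sinα=0.5000 | (5,3) | tMaxX 0.8198 tMaxY 0.7800 | tΔX 1.1547 tΔY 2.0000
    t=0.7800 [y] (5,4)
    t=0.8198 [x] (6,4)
    t=1.9745 [x] (7,4)
    t=2.7800 [y] (7,5)
    t=3.1292 [x] (8,5) — stop
  → r_3 = 3.1292
beam 4: φ=135°, α=120°
  cosα=-0.5000 sinα=0.8660 | (5,3) | tMaxX 0.5800 tMaxY 0.4503 | tΔX 2.0000 tΔY 1.1547
    t=0.4503 [y] (5,4)
    t=0.5800 [x] (4,4)
    t=1.6050 [y] (4,5) — stop
  → r_4 = 1.6050

ranges = [4.9537, 3.0138, 3.1292, 1.6050]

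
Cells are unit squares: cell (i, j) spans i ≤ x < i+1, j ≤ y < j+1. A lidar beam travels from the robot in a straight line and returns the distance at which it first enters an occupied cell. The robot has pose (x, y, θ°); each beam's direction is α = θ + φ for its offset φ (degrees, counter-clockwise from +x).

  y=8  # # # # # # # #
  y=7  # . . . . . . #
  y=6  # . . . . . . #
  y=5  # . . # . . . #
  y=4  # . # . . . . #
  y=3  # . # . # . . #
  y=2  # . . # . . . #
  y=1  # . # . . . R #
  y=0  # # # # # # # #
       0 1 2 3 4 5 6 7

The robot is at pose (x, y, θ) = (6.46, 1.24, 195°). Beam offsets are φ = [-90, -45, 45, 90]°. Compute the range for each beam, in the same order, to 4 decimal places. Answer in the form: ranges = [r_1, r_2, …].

ranges = [6.9985, 2.8406, 0.2771, 0.2485]

beam 1: φ=-90°, α=105°
  d=(-0.2588,0.9659)  start (6,1)  tX=1.7773 tY=0.7868  stride 1/|dx|=3.8637 1/|dy|=1.0353
    cross y-line → (6,2), t=0.7868
    cross x-line → (5,2), t=1.7773
    cross y-line → (5,3), t=1.8221
    cross y-line → (5,4), t=2.8574
    cross y-line → (5,5), t=3.8926
    cross y-line → (5,6), t=4.9279
    cross x-line → (4,6), t=5.6410
    cross y-line → (4,7), t=5.9632
    cross y-line → (4,8), t=6.9985 (wall)
  → r_1 = 6.9985
beam 2: φ=-45°, α=150°
  d=(-0.8660,0.5000)  start (6,1)  tX=0.5312 tY=1.5200  stride 1/|dx|=1.1547 1/|dy|=2.0000
    cross x-line → (5,1), t=0.5312
    cross y-line → (5,2), t=1.5200
    cross x-line → (4,2), t=1.6859
    cross x-line → (3,2), t=2.8406 (wall)
  → r_2 = 2.8406
beam 3: φ=45°, α=240°
  d=(-0.5000,-0.8660)  start (6,1)  tX=0.9200 tY=0.2771  stride 1/|dx|=2.0000 1/|dy|=1.1547
    cross y-line → (6,0), t=0.2771 (wall)
  → r_3 = 0.2771
beam 4: φ=90°, α=285°
  d=(0.2588,-0.9659)  start (6,1)  tX=2.0864 tY=0.2485  stride 1/|dx|=3.8637 1/|dy|=1.0353
    cross y-line → (6,0), t=0.2485 (wall)
  → r_4 = 0.2485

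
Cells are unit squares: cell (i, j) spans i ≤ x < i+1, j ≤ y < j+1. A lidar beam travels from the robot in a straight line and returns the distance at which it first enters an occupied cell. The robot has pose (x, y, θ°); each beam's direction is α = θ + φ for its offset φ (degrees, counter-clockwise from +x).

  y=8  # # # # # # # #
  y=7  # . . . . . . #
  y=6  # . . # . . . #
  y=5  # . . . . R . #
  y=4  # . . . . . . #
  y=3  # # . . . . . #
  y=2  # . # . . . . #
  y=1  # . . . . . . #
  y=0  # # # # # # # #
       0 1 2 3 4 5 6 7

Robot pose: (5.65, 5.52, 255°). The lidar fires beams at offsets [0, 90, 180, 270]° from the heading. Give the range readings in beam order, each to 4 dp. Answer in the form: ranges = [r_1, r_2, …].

ranges = [4.6794, 1.3976, 2.5675, 1.8546]

beam 1: φ=0°, α=255°
  d=(-0.2588,-0.9659)  start (5,5)  tX=2.5114 tY=0.5383  stride 1/|dx|=3.8637 1/|dy|=1.0353
    cross y-line → (5,4), t=0.5383
    cross y-line → (5,3), t=1.5736
    cross x-line → (4,3), t=2.5114
    cross y-line → (4,2), t=2.6089
    cross y-line → (4,1), t=3.6442
    cross y-line → (4,0), t=4.6794 (wall)
  → r_1 = 4.6794
beam 2: φ=90°, α=345°
  d=(0.9659,-0.2588)  start (5,5)  tX=0.3623 tY=2.0091  stride 1/|dx|=1.0353 1/|dy|=3.8637
    cross x-line → (6,5), t=0.3623
    cross x-line → (7,5), t=1.3976 (wall)
  → r_2 = 1.3976
beam 3: φ=180°, α=75°
  d=(0.2588,0.9659)  start (5,5)  tX=1.3523 tY=0.4969  stride 1/|dx|=3.8637 1/|dy|=1.0353
    cross y-line → (5,6), t=0.4969
    cross x-line → (6,6), t=1.3523
    cross y-line → (6,7), t=1.5322
    cross y-line → (6,8), t=2.5675 (wall)
  → r_3 = 2.5675
beam 4: φ=270°, α=165°
  d=(-0.9659,0.2588)  start (5,5)  tX=0.6729 tY=1.8546  stride 1/|dx|=1.0353 1/|dy|=3.8637
    cross x-line → (4,5), t=0.6729
    cross x-line → (3,5), t=1.7082
    cross y-line → (3,6), t=1.8546 (wall)
  → r_4 = 1.8546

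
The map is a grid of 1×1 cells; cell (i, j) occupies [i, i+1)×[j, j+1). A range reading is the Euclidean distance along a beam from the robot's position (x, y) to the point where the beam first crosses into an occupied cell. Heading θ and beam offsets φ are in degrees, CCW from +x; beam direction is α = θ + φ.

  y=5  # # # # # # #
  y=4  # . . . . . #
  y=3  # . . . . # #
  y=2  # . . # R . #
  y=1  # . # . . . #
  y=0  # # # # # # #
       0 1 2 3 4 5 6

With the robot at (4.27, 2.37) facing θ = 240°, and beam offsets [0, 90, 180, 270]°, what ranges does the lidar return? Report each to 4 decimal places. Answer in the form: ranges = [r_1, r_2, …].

beam 1: φ=0°, α=240°
  d=(-0.5000,-0.8660)  start (4,2)  tX=0.5400 tY=0.4272  stride 1/|dx|=2.0000 1/|dy|=1.1547
    cross y-line → (4,1), t=0.4272
    cross x-line → (3,1), t=0.5400
    cross y-line → (3,0), t=1.5819 (wall)
  → r_1 = 1.5819
beam 2: φ=90°, α=330°
  d=(0.8660,-0.5000)  start (4,2)  tX=0.8429 tY=0.7400  stride 1/|dx|=1.1547 1/|dy|=2.0000
    cross y-line → (4,1), t=0.7400
    cross x-line → (5,1), t=0.8429
    cross x-line → (6,1), t=1.9976 (wall)
  → r_2 = 1.9976
beam 3: φ=180°, α=60°
  d=(0.5000,0.8660)  start (4,2)  tX=1.4600 tY=0.7275  stride 1/|dx|=2.0000 1/|dy|=1.1547
    cross y-line → (4,3), t=0.7275
    cross x-line → (5,3), t=1.4600 (wall)
  → r_3 = 1.4600
beam 4: φ=270°, α=150°
  d=(-0.8660,0.5000)  start (4,2)  tX=0.3118 tY=1.2600  stride 1/|dx|=1.1547 1/|dy|=2.0000
    cross x-line → (3,2), t=0.3118 (wall)
  → r_4 = 0.3118

ranges = [1.5819, 1.9976, 1.4600, 0.3118]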